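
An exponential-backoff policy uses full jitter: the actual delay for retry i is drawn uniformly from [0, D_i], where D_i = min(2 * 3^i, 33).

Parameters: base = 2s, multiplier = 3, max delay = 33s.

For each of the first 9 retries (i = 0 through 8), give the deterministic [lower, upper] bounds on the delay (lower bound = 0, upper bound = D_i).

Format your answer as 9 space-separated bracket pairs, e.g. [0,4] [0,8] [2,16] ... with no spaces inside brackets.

Computing bounds per retry:
  i=0: D_i=min(2*3^0,33)=2, bounds=[0,2]
  i=1: D_i=min(2*3^1,33)=6, bounds=[0,6]
  i=2: D_i=min(2*3^2,33)=18, bounds=[0,18]
  i=3: D_i=min(2*3^3,33)=33, bounds=[0,33]
  i=4: D_i=min(2*3^4,33)=33, bounds=[0,33]
  i=5: D_i=min(2*3^5,33)=33, bounds=[0,33]
  i=6: D_i=min(2*3^6,33)=33, bounds=[0,33]
  i=7: D_i=min(2*3^7,33)=33, bounds=[0,33]
  i=8: D_i=min(2*3^8,33)=33, bounds=[0,33]

Answer: [0,2] [0,6] [0,18] [0,33] [0,33] [0,33] [0,33] [0,33] [0,33]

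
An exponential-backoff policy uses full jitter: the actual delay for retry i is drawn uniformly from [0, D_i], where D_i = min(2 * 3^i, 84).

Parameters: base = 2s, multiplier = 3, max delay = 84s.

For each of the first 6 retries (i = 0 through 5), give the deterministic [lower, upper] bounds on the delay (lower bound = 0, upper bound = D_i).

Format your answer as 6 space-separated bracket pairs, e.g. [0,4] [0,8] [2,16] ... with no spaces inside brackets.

Answer: [0,2] [0,6] [0,18] [0,54] [0,84] [0,84]

Derivation:
Computing bounds per retry:
  i=0: D_i=min(2*3^0,84)=2, bounds=[0,2]
  i=1: D_i=min(2*3^1,84)=6, bounds=[0,6]
  i=2: D_i=min(2*3^2,84)=18, bounds=[0,18]
  i=3: D_i=min(2*3^3,84)=54, bounds=[0,54]
  i=4: D_i=min(2*3^4,84)=84, bounds=[0,84]
  i=5: D_i=min(2*3^5,84)=84, bounds=[0,84]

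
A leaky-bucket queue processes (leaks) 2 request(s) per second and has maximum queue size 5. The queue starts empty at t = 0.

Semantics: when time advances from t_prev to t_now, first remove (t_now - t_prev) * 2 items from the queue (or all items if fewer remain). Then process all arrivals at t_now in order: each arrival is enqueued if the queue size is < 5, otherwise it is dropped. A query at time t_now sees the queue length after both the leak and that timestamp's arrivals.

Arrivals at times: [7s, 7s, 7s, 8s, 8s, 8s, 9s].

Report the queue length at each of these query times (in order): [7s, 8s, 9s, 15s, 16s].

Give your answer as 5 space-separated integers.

Queue lengths at query times:
  query t=7s: backlog = 3
  query t=8s: backlog = 4
  query t=9s: backlog = 3
  query t=15s: backlog = 0
  query t=16s: backlog = 0

Answer: 3 4 3 0 0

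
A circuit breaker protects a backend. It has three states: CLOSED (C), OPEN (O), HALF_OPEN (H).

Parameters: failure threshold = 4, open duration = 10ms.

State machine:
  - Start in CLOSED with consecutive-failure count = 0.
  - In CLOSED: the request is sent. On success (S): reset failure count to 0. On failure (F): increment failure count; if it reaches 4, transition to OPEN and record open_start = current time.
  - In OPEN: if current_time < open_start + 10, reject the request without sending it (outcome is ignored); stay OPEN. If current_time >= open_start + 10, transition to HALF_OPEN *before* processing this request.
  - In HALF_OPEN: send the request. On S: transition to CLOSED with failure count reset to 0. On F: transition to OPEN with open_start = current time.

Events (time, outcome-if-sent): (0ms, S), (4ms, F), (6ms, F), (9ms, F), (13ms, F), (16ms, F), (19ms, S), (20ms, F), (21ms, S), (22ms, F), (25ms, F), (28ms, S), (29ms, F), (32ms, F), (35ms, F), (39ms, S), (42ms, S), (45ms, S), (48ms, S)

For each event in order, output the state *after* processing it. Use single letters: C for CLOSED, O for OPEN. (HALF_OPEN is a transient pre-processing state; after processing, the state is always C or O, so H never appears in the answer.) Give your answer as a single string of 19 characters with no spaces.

State after each event:
  event#1 t=0ms outcome=S: state=CLOSED
  event#2 t=4ms outcome=F: state=CLOSED
  event#3 t=6ms outcome=F: state=CLOSED
  event#4 t=9ms outcome=F: state=CLOSED
  event#5 t=13ms outcome=F: state=OPEN
  event#6 t=16ms outcome=F: state=OPEN
  event#7 t=19ms outcome=S: state=OPEN
  event#8 t=20ms outcome=F: state=OPEN
  event#9 t=21ms outcome=S: state=OPEN
  event#10 t=22ms outcome=F: state=OPEN
  event#11 t=25ms outcome=F: state=OPEN
  event#12 t=28ms outcome=S: state=OPEN
  event#13 t=29ms outcome=F: state=OPEN
  event#14 t=32ms outcome=F: state=OPEN
  event#15 t=35ms outcome=F: state=OPEN
  event#16 t=39ms outcome=S: state=OPEN
  event#17 t=42ms outcome=S: state=OPEN
  event#18 t=45ms outcome=S: state=CLOSED
  event#19 t=48ms outcome=S: state=CLOSED

Answer: CCCCOOOOOOOOOOOOOCC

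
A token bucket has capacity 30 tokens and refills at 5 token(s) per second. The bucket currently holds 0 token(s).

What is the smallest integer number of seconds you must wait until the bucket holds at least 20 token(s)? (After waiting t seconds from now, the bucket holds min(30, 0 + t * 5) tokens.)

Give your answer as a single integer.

Need 0 + t * 5 >= 20, so t >= 20/5.
Smallest integer t = ceil(20/5) = 4.

Answer: 4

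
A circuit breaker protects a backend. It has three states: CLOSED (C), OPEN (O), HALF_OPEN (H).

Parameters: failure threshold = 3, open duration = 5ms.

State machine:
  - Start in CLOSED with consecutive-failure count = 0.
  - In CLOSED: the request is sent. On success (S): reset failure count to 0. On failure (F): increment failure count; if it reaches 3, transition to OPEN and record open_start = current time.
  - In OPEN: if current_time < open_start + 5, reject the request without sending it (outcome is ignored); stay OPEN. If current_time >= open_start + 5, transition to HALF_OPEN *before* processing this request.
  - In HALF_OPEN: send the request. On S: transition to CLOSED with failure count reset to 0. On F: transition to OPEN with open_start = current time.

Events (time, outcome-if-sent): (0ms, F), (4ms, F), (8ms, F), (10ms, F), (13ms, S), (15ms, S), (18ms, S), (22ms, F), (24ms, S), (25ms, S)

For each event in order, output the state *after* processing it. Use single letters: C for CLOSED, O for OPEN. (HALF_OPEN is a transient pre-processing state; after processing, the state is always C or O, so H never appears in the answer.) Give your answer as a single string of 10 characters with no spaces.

Answer: CCOOCCCCCC

Derivation:
State after each event:
  event#1 t=0ms outcome=F: state=CLOSED
  event#2 t=4ms outcome=F: state=CLOSED
  event#3 t=8ms outcome=F: state=OPEN
  event#4 t=10ms outcome=F: state=OPEN
  event#5 t=13ms outcome=S: state=CLOSED
  event#6 t=15ms outcome=S: state=CLOSED
  event#7 t=18ms outcome=S: state=CLOSED
  event#8 t=22ms outcome=F: state=CLOSED
  event#9 t=24ms outcome=S: state=CLOSED
  event#10 t=25ms outcome=S: state=CLOSED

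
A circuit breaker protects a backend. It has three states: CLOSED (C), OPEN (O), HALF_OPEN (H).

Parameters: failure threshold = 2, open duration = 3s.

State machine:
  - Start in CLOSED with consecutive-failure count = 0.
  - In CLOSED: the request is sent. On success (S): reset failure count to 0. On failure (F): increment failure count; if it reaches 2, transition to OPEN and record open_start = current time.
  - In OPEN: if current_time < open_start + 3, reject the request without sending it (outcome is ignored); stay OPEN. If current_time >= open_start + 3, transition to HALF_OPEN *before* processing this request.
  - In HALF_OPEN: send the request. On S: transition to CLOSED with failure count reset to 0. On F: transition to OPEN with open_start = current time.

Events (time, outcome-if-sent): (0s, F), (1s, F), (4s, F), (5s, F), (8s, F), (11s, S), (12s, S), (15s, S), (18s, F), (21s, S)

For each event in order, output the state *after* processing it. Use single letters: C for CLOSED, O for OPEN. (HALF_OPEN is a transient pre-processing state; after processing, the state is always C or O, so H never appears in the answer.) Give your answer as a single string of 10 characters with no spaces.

State after each event:
  event#1 t=0s outcome=F: state=CLOSED
  event#2 t=1s outcome=F: state=OPEN
  event#3 t=4s outcome=F: state=OPEN
  event#4 t=5s outcome=F: state=OPEN
  event#5 t=8s outcome=F: state=OPEN
  event#6 t=11s outcome=S: state=CLOSED
  event#7 t=12s outcome=S: state=CLOSED
  event#8 t=15s outcome=S: state=CLOSED
  event#9 t=18s outcome=F: state=CLOSED
  event#10 t=21s outcome=S: state=CLOSED

Answer: COOOOCCCCC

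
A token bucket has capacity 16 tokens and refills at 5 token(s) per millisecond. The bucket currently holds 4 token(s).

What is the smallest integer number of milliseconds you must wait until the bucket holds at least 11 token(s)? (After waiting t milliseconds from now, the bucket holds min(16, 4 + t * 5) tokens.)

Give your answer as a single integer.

Answer: 2

Derivation:
Need 4 + t * 5 >= 11, so t >= 7/5.
Smallest integer t = ceil(7/5) = 2.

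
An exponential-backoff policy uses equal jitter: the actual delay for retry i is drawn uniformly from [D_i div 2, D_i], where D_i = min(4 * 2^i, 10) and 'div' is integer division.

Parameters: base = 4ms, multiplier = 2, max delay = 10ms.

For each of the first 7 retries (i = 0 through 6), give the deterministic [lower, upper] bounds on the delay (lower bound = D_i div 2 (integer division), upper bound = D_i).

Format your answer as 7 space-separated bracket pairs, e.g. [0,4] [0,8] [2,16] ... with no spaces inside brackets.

Answer: [2,4] [4,8] [5,10] [5,10] [5,10] [5,10] [5,10]

Derivation:
Computing bounds per retry:
  i=0: D_i=min(4*2^0,10)=4, bounds=[2,4]
  i=1: D_i=min(4*2^1,10)=8, bounds=[4,8]
  i=2: D_i=min(4*2^2,10)=10, bounds=[5,10]
  i=3: D_i=min(4*2^3,10)=10, bounds=[5,10]
  i=4: D_i=min(4*2^4,10)=10, bounds=[5,10]
  i=5: D_i=min(4*2^5,10)=10, bounds=[5,10]
  i=6: D_i=min(4*2^6,10)=10, bounds=[5,10]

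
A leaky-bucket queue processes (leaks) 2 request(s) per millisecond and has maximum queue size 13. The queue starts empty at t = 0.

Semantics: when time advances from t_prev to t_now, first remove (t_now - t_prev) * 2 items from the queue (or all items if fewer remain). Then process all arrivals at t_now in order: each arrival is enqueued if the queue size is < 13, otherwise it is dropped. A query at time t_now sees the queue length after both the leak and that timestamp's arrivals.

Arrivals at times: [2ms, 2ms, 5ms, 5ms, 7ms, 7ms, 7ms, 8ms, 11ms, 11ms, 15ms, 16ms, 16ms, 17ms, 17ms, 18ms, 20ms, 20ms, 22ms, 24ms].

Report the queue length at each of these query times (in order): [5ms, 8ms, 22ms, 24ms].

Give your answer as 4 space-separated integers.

Queue lengths at query times:
  query t=5ms: backlog = 2
  query t=8ms: backlog = 2
  query t=22ms: backlog = 1
  query t=24ms: backlog = 1

Answer: 2 2 1 1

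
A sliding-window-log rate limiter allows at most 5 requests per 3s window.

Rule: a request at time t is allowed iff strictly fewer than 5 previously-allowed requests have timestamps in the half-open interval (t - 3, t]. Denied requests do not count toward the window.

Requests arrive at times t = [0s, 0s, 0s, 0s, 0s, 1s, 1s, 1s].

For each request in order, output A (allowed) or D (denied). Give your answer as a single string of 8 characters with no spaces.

Tracking allowed requests in the window:
  req#1 t=0s: ALLOW
  req#2 t=0s: ALLOW
  req#3 t=0s: ALLOW
  req#4 t=0s: ALLOW
  req#5 t=0s: ALLOW
  req#6 t=1s: DENY
  req#7 t=1s: DENY
  req#8 t=1s: DENY

Answer: AAAAADDD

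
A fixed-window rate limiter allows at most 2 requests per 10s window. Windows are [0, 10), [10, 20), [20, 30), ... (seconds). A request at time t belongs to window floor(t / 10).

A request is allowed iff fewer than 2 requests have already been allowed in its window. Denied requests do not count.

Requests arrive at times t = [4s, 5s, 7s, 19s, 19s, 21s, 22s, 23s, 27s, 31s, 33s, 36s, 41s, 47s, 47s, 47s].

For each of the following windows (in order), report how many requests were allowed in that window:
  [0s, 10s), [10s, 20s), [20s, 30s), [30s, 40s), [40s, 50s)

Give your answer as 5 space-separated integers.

Answer: 2 2 2 2 2

Derivation:
Processing requests:
  req#1 t=4s (window 0): ALLOW
  req#2 t=5s (window 0): ALLOW
  req#3 t=7s (window 0): DENY
  req#4 t=19s (window 1): ALLOW
  req#5 t=19s (window 1): ALLOW
  req#6 t=21s (window 2): ALLOW
  req#7 t=22s (window 2): ALLOW
  req#8 t=23s (window 2): DENY
  req#9 t=27s (window 2): DENY
  req#10 t=31s (window 3): ALLOW
  req#11 t=33s (window 3): ALLOW
  req#12 t=36s (window 3): DENY
  req#13 t=41s (window 4): ALLOW
  req#14 t=47s (window 4): ALLOW
  req#15 t=47s (window 4): DENY
  req#16 t=47s (window 4): DENY

Allowed counts by window: 2 2 2 2 2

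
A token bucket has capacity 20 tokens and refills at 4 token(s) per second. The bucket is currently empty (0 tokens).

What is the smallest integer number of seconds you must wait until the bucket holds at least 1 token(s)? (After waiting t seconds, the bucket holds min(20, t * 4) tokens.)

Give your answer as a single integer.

Answer: 1

Derivation:
Need t * 4 >= 1, so t >= 1/4.
Smallest integer t = ceil(1/4) = 1.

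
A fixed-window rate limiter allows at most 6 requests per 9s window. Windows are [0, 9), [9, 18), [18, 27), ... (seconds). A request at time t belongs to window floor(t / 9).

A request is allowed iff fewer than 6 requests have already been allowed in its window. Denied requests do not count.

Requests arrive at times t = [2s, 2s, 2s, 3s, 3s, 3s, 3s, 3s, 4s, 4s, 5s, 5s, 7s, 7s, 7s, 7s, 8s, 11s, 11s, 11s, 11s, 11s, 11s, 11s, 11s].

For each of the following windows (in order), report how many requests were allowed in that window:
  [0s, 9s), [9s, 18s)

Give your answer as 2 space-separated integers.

Answer: 6 6

Derivation:
Processing requests:
  req#1 t=2s (window 0): ALLOW
  req#2 t=2s (window 0): ALLOW
  req#3 t=2s (window 0): ALLOW
  req#4 t=3s (window 0): ALLOW
  req#5 t=3s (window 0): ALLOW
  req#6 t=3s (window 0): ALLOW
  req#7 t=3s (window 0): DENY
  req#8 t=3s (window 0): DENY
  req#9 t=4s (window 0): DENY
  req#10 t=4s (window 0): DENY
  req#11 t=5s (window 0): DENY
  req#12 t=5s (window 0): DENY
  req#13 t=7s (window 0): DENY
  req#14 t=7s (window 0): DENY
  req#15 t=7s (window 0): DENY
  req#16 t=7s (window 0): DENY
  req#17 t=8s (window 0): DENY
  req#18 t=11s (window 1): ALLOW
  req#19 t=11s (window 1): ALLOW
  req#20 t=11s (window 1): ALLOW
  req#21 t=11s (window 1): ALLOW
  req#22 t=11s (window 1): ALLOW
  req#23 t=11s (window 1): ALLOW
  req#24 t=11s (window 1): DENY
  req#25 t=11s (window 1): DENY

Allowed counts by window: 6 6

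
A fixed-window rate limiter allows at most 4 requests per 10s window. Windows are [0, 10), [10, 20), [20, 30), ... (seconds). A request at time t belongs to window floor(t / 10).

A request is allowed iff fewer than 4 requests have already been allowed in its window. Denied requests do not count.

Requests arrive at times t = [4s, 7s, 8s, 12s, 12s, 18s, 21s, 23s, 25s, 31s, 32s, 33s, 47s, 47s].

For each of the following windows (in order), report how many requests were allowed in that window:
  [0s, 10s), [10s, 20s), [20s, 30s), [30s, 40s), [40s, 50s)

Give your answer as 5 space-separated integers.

Processing requests:
  req#1 t=4s (window 0): ALLOW
  req#2 t=7s (window 0): ALLOW
  req#3 t=8s (window 0): ALLOW
  req#4 t=12s (window 1): ALLOW
  req#5 t=12s (window 1): ALLOW
  req#6 t=18s (window 1): ALLOW
  req#7 t=21s (window 2): ALLOW
  req#8 t=23s (window 2): ALLOW
  req#9 t=25s (window 2): ALLOW
  req#10 t=31s (window 3): ALLOW
  req#11 t=32s (window 3): ALLOW
  req#12 t=33s (window 3): ALLOW
  req#13 t=47s (window 4): ALLOW
  req#14 t=47s (window 4): ALLOW

Allowed counts by window: 3 3 3 3 2

Answer: 3 3 3 3 2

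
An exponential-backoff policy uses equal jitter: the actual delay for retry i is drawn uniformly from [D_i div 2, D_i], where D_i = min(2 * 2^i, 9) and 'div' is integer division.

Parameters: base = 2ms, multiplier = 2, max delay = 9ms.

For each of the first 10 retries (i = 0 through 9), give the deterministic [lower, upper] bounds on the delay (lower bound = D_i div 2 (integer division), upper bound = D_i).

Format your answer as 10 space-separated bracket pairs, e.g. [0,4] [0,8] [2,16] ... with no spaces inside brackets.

Computing bounds per retry:
  i=0: D_i=min(2*2^0,9)=2, bounds=[1,2]
  i=1: D_i=min(2*2^1,9)=4, bounds=[2,4]
  i=2: D_i=min(2*2^2,9)=8, bounds=[4,8]
  i=3: D_i=min(2*2^3,9)=9, bounds=[4,9]
  i=4: D_i=min(2*2^4,9)=9, bounds=[4,9]
  i=5: D_i=min(2*2^5,9)=9, bounds=[4,9]
  i=6: D_i=min(2*2^6,9)=9, bounds=[4,9]
  i=7: D_i=min(2*2^7,9)=9, bounds=[4,9]
  i=8: D_i=min(2*2^8,9)=9, bounds=[4,9]
  i=9: D_i=min(2*2^9,9)=9, bounds=[4,9]

Answer: [1,2] [2,4] [4,8] [4,9] [4,9] [4,9] [4,9] [4,9] [4,9] [4,9]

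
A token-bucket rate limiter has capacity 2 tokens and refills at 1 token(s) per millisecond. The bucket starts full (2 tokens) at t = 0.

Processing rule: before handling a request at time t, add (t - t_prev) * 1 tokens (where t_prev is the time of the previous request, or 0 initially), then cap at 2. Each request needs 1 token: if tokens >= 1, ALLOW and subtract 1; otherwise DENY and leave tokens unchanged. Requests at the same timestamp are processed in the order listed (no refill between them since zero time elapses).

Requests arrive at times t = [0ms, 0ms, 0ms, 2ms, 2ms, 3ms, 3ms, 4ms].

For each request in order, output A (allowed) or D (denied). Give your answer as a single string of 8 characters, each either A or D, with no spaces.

Simulating step by step:
  req#1 t=0ms: ALLOW
  req#2 t=0ms: ALLOW
  req#3 t=0ms: DENY
  req#4 t=2ms: ALLOW
  req#5 t=2ms: ALLOW
  req#6 t=3ms: ALLOW
  req#7 t=3ms: DENY
  req#8 t=4ms: ALLOW

Answer: AADAAADA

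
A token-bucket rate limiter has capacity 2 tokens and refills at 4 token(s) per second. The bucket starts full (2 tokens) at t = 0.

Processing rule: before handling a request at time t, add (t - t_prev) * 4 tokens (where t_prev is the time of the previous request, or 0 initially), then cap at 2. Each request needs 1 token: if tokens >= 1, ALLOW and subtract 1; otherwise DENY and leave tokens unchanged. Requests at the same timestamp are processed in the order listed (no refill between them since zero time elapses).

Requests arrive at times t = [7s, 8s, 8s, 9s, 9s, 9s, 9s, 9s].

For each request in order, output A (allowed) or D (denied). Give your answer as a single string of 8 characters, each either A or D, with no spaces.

Answer: AAAAADDD

Derivation:
Simulating step by step:
  req#1 t=7s: ALLOW
  req#2 t=8s: ALLOW
  req#3 t=8s: ALLOW
  req#4 t=9s: ALLOW
  req#5 t=9s: ALLOW
  req#6 t=9s: DENY
  req#7 t=9s: DENY
  req#8 t=9s: DENY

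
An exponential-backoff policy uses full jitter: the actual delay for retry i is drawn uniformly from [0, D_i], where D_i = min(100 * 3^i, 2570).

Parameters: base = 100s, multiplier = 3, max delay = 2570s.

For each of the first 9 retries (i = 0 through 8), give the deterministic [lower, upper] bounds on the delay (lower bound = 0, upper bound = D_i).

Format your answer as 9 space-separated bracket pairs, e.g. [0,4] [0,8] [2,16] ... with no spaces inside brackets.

Computing bounds per retry:
  i=0: D_i=min(100*3^0,2570)=100, bounds=[0,100]
  i=1: D_i=min(100*3^1,2570)=300, bounds=[0,300]
  i=2: D_i=min(100*3^2,2570)=900, bounds=[0,900]
  i=3: D_i=min(100*3^3,2570)=2570, bounds=[0,2570]
  i=4: D_i=min(100*3^4,2570)=2570, bounds=[0,2570]
  i=5: D_i=min(100*3^5,2570)=2570, bounds=[0,2570]
  i=6: D_i=min(100*3^6,2570)=2570, bounds=[0,2570]
  i=7: D_i=min(100*3^7,2570)=2570, bounds=[0,2570]
  i=8: D_i=min(100*3^8,2570)=2570, bounds=[0,2570]

Answer: [0,100] [0,300] [0,900] [0,2570] [0,2570] [0,2570] [0,2570] [0,2570] [0,2570]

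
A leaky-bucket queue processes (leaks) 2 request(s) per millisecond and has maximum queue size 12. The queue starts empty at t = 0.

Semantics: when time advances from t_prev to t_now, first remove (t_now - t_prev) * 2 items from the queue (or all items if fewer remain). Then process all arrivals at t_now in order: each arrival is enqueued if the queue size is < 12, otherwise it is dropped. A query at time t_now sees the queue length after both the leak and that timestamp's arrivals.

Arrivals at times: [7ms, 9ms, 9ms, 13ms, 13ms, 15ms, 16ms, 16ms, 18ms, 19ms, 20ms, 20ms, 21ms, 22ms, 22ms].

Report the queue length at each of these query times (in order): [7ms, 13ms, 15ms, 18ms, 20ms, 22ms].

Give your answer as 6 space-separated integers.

Queue lengths at query times:
  query t=7ms: backlog = 1
  query t=13ms: backlog = 2
  query t=15ms: backlog = 1
  query t=18ms: backlog = 1
  query t=20ms: backlog = 2
  query t=22ms: backlog = 2

Answer: 1 2 1 1 2 2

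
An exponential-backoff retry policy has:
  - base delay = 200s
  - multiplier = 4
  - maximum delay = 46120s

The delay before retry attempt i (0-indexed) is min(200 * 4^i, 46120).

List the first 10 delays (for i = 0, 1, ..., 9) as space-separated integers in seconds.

Answer: 200 800 3200 12800 46120 46120 46120 46120 46120 46120

Derivation:
Computing each delay:
  i=0: min(200*4^0, 46120) = 200
  i=1: min(200*4^1, 46120) = 800
  i=2: min(200*4^2, 46120) = 3200
  i=3: min(200*4^3, 46120) = 12800
  i=4: min(200*4^4, 46120) = 46120
  i=5: min(200*4^5, 46120) = 46120
  i=6: min(200*4^6, 46120) = 46120
  i=7: min(200*4^7, 46120) = 46120
  i=8: min(200*4^8, 46120) = 46120
  i=9: min(200*4^9, 46120) = 46120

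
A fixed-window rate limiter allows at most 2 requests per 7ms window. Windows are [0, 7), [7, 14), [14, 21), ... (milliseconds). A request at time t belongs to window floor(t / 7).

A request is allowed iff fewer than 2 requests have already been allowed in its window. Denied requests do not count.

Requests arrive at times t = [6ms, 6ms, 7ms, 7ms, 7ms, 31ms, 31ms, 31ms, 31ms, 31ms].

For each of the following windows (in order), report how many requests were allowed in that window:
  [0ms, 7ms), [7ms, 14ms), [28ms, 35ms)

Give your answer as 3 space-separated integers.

Processing requests:
  req#1 t=6ms (window 0): ALLOW
  req#2 t=6ms (window 0): ALLOW
  req#3 t=7ms (window 1): ALLOW
  req#4 t=7ms (window 1): ALLOW
  req#5 t=7ms (window 1): DENY
  req#6 t=31ms (window 4): ALLOW
  req#7 t=31ms (window 4): ALLOW
  req#8 t=31ms (window 4): DENY
  req#9 t=31ms (window 4): DENY
  req#10 t=31ms (window 4): DENY

Allowed counts by window: 2 2 2

Answer: 2 2 2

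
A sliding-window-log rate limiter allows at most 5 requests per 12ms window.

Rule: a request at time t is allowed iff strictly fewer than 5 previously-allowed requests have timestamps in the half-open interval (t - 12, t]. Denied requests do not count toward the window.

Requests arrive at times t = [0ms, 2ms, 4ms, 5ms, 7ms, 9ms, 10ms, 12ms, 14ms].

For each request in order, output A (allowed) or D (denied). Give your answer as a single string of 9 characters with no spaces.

Answer: AAAAADDAA

Derivation:
Tracking allowed requests in the window:
  req#1 t=0ms: ALLOW
  req#2 t=2ms: ALLOW
  req#3 t=4ms: ALLOW
  req#4 t=5ms: ALLOW
  req#5 t=7ms: ALLOW
  req#6 t=9ms: DENY
  req#7 t=10ms: DENY
  req#8 t=12ms: ALLOW
  req#9 t=14ms: ALLOW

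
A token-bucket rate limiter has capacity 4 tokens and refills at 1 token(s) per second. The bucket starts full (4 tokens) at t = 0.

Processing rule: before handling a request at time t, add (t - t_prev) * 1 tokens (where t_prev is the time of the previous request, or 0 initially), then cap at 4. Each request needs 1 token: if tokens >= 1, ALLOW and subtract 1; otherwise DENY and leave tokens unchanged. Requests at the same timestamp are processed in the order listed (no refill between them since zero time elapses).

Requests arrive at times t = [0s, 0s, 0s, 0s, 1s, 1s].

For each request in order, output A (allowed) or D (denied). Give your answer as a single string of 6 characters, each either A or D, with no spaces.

Answer: AAAAAD

Derivation:
Simulating step by step:
  req#1 t=0s: ALLOW
  req#2 t=0s: ALLOW
  req#3 t=0s: ALLOW
  req#4 t=0s: ALLOW
  req#5 t=1s: ALLOW
  req#6 t=1s: DENY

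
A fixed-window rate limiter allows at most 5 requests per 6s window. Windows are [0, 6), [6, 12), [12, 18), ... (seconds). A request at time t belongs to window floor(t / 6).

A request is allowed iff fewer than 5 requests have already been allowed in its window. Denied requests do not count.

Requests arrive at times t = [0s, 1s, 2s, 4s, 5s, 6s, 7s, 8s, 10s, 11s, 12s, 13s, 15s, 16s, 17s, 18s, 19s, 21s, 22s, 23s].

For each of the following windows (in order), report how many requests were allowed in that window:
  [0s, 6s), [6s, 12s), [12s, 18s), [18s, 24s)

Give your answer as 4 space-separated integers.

Answer: 5 5 5 5

Derivation:
Processing requests:
  req#1 t=0s (window 0): ALLOW
  req#2 t=1s (window 0): ALLOW
  req#3 t=2s (window 0): ALLOW
  req#4 t=4s (window 0): ALLOW
  req#5 t=5s (window 0): ALLOW
  req#6 t=6s (window 1): ALLOW
  req#7 t=7s (window 1): ALLOW
  req#8 t=8s (window 1): ALLOW
  req#9 t=10s (window 1): ALLOW
  req#10 t=11s (window 1): ALLOW
  req#11 t=12s (window 2): ALLOW
  req#12 t=13s (window 2): ALLOW
  req#13 t=15s (window 2): ALLOW
  req#14 t=16s (window 2): ALLOW
  req#15 t=17s (window 2): ALLOW
  req#16 t=18s (window 3): ALLOW
  req#17 t=19s (window 3): ALLOW
  req#18 t=21s (window 3): ALLOW
  req#19 t=22s (window 3): ALLOW
  req#20 t=23s (window 3): ALLOW

Allowed counts by window: 5 5 5 5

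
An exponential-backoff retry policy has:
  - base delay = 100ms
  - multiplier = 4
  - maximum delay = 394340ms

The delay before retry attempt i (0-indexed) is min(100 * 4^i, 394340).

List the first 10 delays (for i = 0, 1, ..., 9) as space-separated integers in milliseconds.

Computing each delay:
  i=0: min(100*4^0, 394340) = 100
  i=1: min(100*4^1, 394340) = 400
  i=2: min(100*4^2, 394340) = 1600
  i=3: min(100*4^3, 394340) = 6400
  i=4: min(100*4^4, 394340) = 25600
  i=5: min(100*4^5, 394340) = 102400
  i=6: min(100*4^6, 394340) = 394340
  i=7: min(100*4^7, 394340) = 394340
  i=8: min(100*4^8, 394340) = 394340
  i=9: min(100*4^9, 394340) = 394340

Answer: 100 400 1600 6400 25600 102400 394340 394340 394340 394340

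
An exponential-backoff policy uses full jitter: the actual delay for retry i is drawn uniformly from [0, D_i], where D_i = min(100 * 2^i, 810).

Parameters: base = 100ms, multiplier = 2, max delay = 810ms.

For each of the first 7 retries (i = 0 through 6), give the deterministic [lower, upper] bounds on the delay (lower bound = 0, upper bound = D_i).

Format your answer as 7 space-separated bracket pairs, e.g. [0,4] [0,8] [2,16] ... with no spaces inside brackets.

Answer: [0,100] [0,200] [0,400] [0,800] [0,810] [0,810] [0,810]

Derivation:
Computing bounds per retry:
  i=0: D_i=min(100*2^0,810)=100, bounds=[0,100]
  i=1: D_i=min(100*2^1,810)=200, bounds=[0,200]
  i=2: D_i=min(100*2^2,810)=400, bounds=[0,400]
  i=3: D_i=min(100*2^3,810)=800, bounds=[0,800]
  i=4: D_i=min(100*2^4,810)=810, bounds=[0,810]
  i=5: D_i=min(100*2^5,810)=810, bounds=[0,810]
  i=6: D_i=min(100*2^6,810)=810, bounds=[0,810]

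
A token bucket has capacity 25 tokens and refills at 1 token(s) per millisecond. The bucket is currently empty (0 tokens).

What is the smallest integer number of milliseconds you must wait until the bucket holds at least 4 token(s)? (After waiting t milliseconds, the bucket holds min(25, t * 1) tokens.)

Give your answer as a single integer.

Need t * 1 >= 4, so t >= 4/1.
Smallest integer t = ceil(4/1) = 4.

Answer: 4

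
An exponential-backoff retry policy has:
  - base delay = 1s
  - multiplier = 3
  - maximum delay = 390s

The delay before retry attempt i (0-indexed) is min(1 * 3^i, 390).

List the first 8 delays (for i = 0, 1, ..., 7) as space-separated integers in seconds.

Answer: 1 3 9 27 81 243 390 390

Derivation:
Computing each delay:
  i=0: min(1*3^0, 390) = 1
  i=1: min(1*3^1, 390) = 3
  i=2: min(1*3^2, 390) = 9
  i=3: min(1*3^3, 390) = 27
  i=4: min(1*3^4, 390) = 81
  i=5: min(1*3^5, 390) = 243
  i=6: min(1*3^6, 390) = 390
  i=7: min(1*3^7, 390) = 390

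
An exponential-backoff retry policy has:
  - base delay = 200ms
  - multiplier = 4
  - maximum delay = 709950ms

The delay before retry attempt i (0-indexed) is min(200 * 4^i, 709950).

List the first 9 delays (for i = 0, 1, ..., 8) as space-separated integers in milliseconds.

Computing each delay:
  i=0: min(200*4^0, 709950) = 200
  i=1: min(200*4^1, 709950) = 800
  i=2: min(200*4^2, 709950) = 3200
  i=3: min(200*4^3, 709950) = 12800
  i=4: min(200*4^4, 709950) = 51200
  i=5: min(200*4^5, 709950) = 204800
  i=6: min(200*4^6, 709950) = 709950
  i=7: min(200*4^7, 709950) = 709950
  i=8: min(200*4^8, 709950) = 709950

Answer: 200 800 3200 12800 51200 204800 709950 709950 709950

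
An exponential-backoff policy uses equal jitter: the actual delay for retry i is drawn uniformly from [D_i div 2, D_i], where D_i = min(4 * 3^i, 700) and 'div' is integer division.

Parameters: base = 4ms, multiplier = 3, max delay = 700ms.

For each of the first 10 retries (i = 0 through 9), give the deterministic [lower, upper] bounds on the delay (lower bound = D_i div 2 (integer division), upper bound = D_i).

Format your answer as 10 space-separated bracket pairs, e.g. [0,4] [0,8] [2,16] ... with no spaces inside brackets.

Computing bounds per retry:
  i=0: D_i=min(4*3^0,700)=4, bounds=[2,4]
  i=1: D_i=min(4*3^1,700)=12, bounds=[6,12]
  i=2: D_i=min(4*3^2,700)=36, bounds=[18,36]
  i=3: D_i=min(4*3^3,700)=108, bounds=[54,108]
  i=4: D_i=min(4*3^4,700)=324, bounds=[162,324]
  i=5: D_i=min(4*3^5,700)=700, bounds=[350,700]
  i=6: D_i=min(4*3^6,700)=700, bounds=[350,700]
  i=7: D_i=min(4*3^7,700)=700, bounds=[350,700]
  i=8: D_i=min(4*3^8,700)=700, bounds=[350,700]
  i=9: D_i=min(4*3^9,700)=700, bounds=[350,700]

Answer: [2,4] [6,12] [18,36] [54,108] [162,324] [350,700] [350,700] [350,700] [350,700] [350,700]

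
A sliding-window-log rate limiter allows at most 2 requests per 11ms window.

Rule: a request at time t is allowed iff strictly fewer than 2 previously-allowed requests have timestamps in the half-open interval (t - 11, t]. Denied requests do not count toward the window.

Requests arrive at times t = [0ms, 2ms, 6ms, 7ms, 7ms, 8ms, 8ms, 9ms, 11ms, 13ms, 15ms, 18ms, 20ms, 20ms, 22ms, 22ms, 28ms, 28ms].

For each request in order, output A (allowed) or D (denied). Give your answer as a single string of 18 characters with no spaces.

Answer: AADDDDDDAADDDDADAD

Derivation:
Tracking allowed requests in the window:
  req#1 t=0ms: ALLOW
  req#2 t=2ms: ALLOW
  req#3 t=6ms: DENY
  req#4 t=7ms: DENY
  req#5 t=7ms: DENY
  req#6 t=8ms: DENY
  req#7 t=8ms: DENY
  req#8 t=9ms: DENY
  req#9 t=11ms: ALLOW
  req#10 t=13ms: ALLOW
  req#11 t=15ms: DENY
  req#12 t=18ms: DENY
  req#13 t=20ms: DENY
  req#14 t=20ms: DENY
  req#15 t=22ms: ALLOW
  req#16 t=22ms: DENY
  req#17 t=28ms: ALLOW
  req#18 t=28ms: DENY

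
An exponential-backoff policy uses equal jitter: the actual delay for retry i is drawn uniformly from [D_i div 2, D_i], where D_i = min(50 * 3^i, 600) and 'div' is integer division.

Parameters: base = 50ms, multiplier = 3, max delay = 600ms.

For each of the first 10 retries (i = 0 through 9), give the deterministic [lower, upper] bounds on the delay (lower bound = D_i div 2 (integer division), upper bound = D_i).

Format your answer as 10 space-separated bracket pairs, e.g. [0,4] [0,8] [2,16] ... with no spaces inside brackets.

Answer: [25,50] [75,150] [225,450] [300,600] [300,600] [300,600] [300,600] [300,600] [300,600] [300,600]

Derivation:
Computing bounds per retry:
  i=0: D_i=min(50*3^0,600)=50, bounds=[25,50]
  i=1: D_i=min(50*3^1,600)=150, bounds=[75,150]
  i=2: D_i=min(50*3^2,600)=450, bounds=[225,450]
  i=3: D_i=min(50*3^3,600)=600, bounds=[300,600]
  i=4: D_i=min(50*3^4,600)=600, bounds=[300,600]
  i=5: D_i=min(50*3^5,600)=600, bounds=[300,600]
  i=6: D_i=min(50*3^6,600)=600, bounds=[300,600]
  i=7: D_i=min(50*3^7,600)=600, bounds=[300,600]
  i=8: D_i=min(50*3^8,600)=600, bounds=[300,600]
  i=9: D_i=min(50*3^9,600)=600, bounds=[300,600]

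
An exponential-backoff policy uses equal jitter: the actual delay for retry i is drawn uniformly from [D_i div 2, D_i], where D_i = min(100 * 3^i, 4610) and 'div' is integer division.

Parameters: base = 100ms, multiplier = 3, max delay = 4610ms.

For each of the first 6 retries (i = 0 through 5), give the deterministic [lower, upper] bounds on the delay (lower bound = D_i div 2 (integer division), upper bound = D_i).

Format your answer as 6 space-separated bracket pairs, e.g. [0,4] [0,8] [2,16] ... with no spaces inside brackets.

Computing bounds per retry:
  i=0: D_i=min(100*3^0,4610)=100, bounds=[50,100]
  i=1: D_i=min(100*3^1,4610)=300, bounds=[150,300]
  i=2: D_i=min(100*3^2,4610)=900, bounds=[450,900]
  i=3: D_i=min(100*3^3,4610)=2700, bounds=[1350,2700]
  i=4: D_i=min(100*3^4,4610)=4610, bounds=[2305,4610]
  i=5: D_i=min(100*3^5,4610)=4610, bounds=[2305,4610]

Answer: [50,100] [150,300] [450,900] [1350,2700] [2305,4610] [2305,4610]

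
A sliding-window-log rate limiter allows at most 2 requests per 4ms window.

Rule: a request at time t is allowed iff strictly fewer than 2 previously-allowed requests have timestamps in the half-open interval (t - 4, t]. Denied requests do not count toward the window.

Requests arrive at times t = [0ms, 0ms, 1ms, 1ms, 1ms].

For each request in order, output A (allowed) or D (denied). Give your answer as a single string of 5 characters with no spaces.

Tracking allowed requests in the window:
  req#1 t=0ms: ALLOW
  req#2 t=0ms: ALLOW
  req#3 t=1ms: DENY
  req#4 t=1ms: DENY
  req#5 t=1ms: DENY

Answer: AADDD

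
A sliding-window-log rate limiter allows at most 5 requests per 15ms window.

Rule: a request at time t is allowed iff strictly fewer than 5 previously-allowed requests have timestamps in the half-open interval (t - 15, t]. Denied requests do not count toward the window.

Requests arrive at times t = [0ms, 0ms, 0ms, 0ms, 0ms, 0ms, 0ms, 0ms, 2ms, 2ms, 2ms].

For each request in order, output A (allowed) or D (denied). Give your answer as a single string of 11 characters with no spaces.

Answer: AAAAADDDDDD

Derivation:
Tracking allowed requests in the window:
  req#1 t=0ms: ALLOW
  req#2 t=0ms: ALLOW
  req#3 t=0ms: ALLOW
  req#4 t=0ms: ALLOW
  req#5 t=0ms: ALLOW
  req#6 t=0ms: DENY
  req#7 t=0ms: DENY
  req#8 t=0ms: DENY
  req#9 t=2ms: DENY
  req#10 t=2ms: DENY
  req#11 t=2ms: DENY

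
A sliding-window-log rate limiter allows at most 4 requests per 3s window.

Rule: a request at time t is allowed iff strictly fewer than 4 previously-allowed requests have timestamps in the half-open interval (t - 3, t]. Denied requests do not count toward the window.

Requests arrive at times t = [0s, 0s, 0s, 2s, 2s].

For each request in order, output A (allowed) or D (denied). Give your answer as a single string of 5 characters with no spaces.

Answer: AAAAD

Derivation:
Tracking allowed requests in the window:
  req#1 t=0s: ALLOW
  req#2 t=0s: ALLOW
  req#3 t=0s: ALLOW
  req#4 t=2s: ALLOW
  req#5 t=2s: DENY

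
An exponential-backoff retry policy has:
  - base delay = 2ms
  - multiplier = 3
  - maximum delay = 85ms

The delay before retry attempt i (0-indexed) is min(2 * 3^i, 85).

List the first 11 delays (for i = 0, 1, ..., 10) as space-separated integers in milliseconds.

Computing each delay:
  i=0: min(2*3^0, 85) = 2
  i=1: min(2*3^1, 85) = 6
  i=2: min(2*3^2, 85) = 18
  i=3: min(2*3^3, 85) = 54
  i=4: min(2*3^4, 85) = 85
  i=5: min(2*3^5, 85) = 85
  i=6: min(2*3^6, 85) = 85
  i=7: min(2*3^7, 85) = 85
  i=8: min(2*3^8, 85) = 85
  i=9: min(2*3^9, 85) = 85
  i=10: min(2*3^10, 85) = 85

Answer: 2 6 18 54 85 85 85 85 85 85 85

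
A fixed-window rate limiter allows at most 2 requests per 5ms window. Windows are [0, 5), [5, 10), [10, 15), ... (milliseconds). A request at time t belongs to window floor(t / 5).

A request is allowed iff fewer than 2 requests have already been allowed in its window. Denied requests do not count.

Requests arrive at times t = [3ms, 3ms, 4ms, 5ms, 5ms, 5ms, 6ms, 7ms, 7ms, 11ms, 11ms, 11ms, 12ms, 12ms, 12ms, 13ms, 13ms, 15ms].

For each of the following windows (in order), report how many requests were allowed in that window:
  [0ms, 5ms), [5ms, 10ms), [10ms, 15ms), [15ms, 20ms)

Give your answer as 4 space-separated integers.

Processing requests:
  req#1 t=3ms (window 0): ALLOW
  req#2 t=3ms (window 0): ALLOW
  req#3 t=4ms (window 0): DENY
  req#4 t=5ms (window 1): ALLOW
  req#5 t=5ms (window 1): ALLOW
  req#6 t=5ms (window 1): DENY
  req#7 t=6ms (window 1): DENY
  req#8 t=7ms (window 1): DENY
  req#9 t=7ms (window 1): DENY
  req#10 t=11ms (window 2): ALLOW
  req#11 t=11ms (window 2): ALLOW
  req#12 t=11ms (window 2): DENY
  req#13 t=12ms (window 2): DENY
  req#14 t=12ms (window 2): DENY
  req#15 t=12ms (window 2): DENY
  req#16 t=13ms (window 2): DENY
  req#17 t=13ms (window 2): DENY
  req#18 t=15ms (window 3): ALLOW

Allowed counts by window: 2 2 2 1

Answer: 2 2 2 1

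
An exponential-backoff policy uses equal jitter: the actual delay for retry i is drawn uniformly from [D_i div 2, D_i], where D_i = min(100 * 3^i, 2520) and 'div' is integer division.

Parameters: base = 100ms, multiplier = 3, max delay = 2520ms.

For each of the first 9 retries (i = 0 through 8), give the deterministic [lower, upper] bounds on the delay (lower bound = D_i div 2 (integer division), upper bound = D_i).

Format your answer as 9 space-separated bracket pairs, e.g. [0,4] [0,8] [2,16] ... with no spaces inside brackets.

Computing bounds per retry:
  i=0: D_i=min(100*3^0,2520)=100, bounds=[50,100]
  i=1: D_i=min(100*3^1,2520)=300, bounds=[150,300]
  i=2: D_i=min(100*3^2,2520)=900, bounds=[450,900]
  i=3: D_i=min(100*3^3,2520)=2520, bounds=[1260,2520]
  i=4: D_i=min(100*3^4,2520)=2520, bounds=[1260,2520]
  i=5: D_i=min(100*3^5,2520)=2520, bounds=[1260,2520]
  i=6: D_i=min(100*3^6,2520)=2520, bounds=[1260,2520]
  i=7: D_i=min(100*3^7,2520)=2520, bounds=[1260,2520]
  i=8: D_i=min(100*3^8,2520)=2520, bounds=[1260,2520]

Answer: [50,100] [150,300] [450,900] [1260,2520] [1260,2520] [1260,2520] [1260,2520] [1260,2520] [1260,2520]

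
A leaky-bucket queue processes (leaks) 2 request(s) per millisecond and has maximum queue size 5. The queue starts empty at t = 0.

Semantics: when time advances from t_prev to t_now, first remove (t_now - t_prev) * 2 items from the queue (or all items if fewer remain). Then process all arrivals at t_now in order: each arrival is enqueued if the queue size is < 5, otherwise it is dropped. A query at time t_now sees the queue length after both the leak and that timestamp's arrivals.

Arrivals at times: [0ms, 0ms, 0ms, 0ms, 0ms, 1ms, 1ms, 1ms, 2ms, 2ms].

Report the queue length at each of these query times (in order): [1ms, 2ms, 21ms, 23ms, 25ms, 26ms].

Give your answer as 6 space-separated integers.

Answer: 5 5 0 0 0 0

Derivation:
Queue lengths at query times:
  query t=1ms: backlog = 5
  query t=2ms: backlog = 5
  query t=21ms: backlog = 0
  query t=23ms: backlog = 0
  query t=25ms: backlog = 0
  query t=26ms: backlog = 0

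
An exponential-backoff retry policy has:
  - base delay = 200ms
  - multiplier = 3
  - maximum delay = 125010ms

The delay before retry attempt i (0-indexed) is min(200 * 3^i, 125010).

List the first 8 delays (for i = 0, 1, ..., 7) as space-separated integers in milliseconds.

Answer: 200 600 1800 5400 16200 48600 125010 125010

Derivation:
Computing each delay:
  i=0: min(200*3^0, 125010) = 200
  i=1: min(200*3^1, 125010) = 600
  i=2: min(200*3^2, 125010) = 1800
  i=3: min(200*3^3, 125010) = 5400
  i=4: min(200*3^4, 125010) = 16200
  i=5: min(200*3^5, 125010) = 48600
  i=6: min(200*3^6, 125010) = 125010
  i=7: min(200*3^7, 125010) = 125010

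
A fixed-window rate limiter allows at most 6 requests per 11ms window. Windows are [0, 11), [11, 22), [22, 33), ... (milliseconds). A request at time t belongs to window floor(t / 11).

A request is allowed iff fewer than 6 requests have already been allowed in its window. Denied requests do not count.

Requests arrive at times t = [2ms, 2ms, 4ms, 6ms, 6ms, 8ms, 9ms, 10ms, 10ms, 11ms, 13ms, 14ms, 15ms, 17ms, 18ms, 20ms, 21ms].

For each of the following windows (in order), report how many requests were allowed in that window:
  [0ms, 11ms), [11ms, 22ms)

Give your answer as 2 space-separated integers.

Processing requests:
  req#1 t=2ms (window 0): ALLOW
  req#2 t=2ms (window 0): ALLOW
  req#3 t=4ms (window 0): ALLOW
  req#4 t=6ms (window 0): ALLOW
  req#5 t=6ms (window 0): ALLOW
  req#6 t=8ms (window 0): ALLOW
  req#7 t=9ms (window 0): DENY
  req#8 t=10ms (window 0): DENY
  req#9 t=10ms (window 0): DENY
  req#10 t=11ms (window 1): ALLOW
  req#11 t=13ms (window 1): ALLOW
  req#12 t=14ms (window 1): ALLOW
  req#13 t=15ms (window 1): ALLOW
  req#14 t=17ms (window 1): ALLOW
  req#15 t=18ms (window 1): ALLOW
  req#16 t=20ms (window 1): DENY
  req#17 t=21ms (window 1): DENY

Allowed counts by window: 6 6

Answer: 6 6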